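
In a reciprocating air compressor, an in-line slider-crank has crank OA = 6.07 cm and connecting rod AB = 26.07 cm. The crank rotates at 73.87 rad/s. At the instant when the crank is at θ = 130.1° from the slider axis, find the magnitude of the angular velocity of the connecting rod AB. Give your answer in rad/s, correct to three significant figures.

11.3

ω = 73.87 rad/s
The rod makes angle φ with the slider axis where L sinφ = r sinθ; differentiating, L cosφ·φ̇ = r ω cosθ.
L cosφ = √(L² − r² sin²θ) = 0.25653 m.
|ω_rod| = r ω |cosθ| / √(L² − r² sin²θ) = 0.0607·73.87·0.64412/0.25653 = 11.259 rad/s.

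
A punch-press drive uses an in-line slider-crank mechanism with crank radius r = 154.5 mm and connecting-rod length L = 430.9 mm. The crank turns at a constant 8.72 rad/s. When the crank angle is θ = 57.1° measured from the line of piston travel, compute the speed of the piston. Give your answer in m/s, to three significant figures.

ω = 8.72 rad/s
For an in-line slider-crank, x = r cosθ + √(L² − r² sin²θ), so v = −rω sinθ·[1 + r cosθ/√(L² − r² sin²θ)].
With r = 0.1545 m, L = 0.4309 m, θ = 57.1°: √(L² − r² sin²θ) = 0.41091 m.
v = −0.1545·8.72·0.83962·[1 + 0.1545·0.54317/0.41091] = -1.3622 m/s.
|v| = 1.3622 m/s.

1.36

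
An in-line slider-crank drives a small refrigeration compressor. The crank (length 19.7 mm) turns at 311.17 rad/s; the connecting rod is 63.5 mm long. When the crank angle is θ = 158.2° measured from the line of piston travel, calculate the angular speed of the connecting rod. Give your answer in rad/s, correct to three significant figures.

90.2

ω = 311.2 rad/s
The rod makes angle φ with the slider axis where L sinφ = r sinθ; differentiating, L cosφ·φ̇ = r ω cosθ.
L cosφ = √(L² − r² sin²θ) = 0.063077 m.
|ω_rod| = r ω |cosθ| / √(L² − r² sin²θ) = 0.0197·311.2·0.92849/0.063077 = 90.233 rad/s.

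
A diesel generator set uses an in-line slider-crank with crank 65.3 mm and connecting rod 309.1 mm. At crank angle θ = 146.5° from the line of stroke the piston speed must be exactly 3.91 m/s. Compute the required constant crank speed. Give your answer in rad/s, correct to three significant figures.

For an in-line slider-crank, |v_piston| = rω|sinθ|·[1 + r cosθ/√(L² − r² sin²θ)].
With r = 0.0653 m, L = 0.3091 m, θ = 146.5°: the bracketed kinematic factor |dx/dθ| = 0.029649 m.
ω = v/|dx/dθ| = 3.91/0.029649 = 131.88 rad/s.

132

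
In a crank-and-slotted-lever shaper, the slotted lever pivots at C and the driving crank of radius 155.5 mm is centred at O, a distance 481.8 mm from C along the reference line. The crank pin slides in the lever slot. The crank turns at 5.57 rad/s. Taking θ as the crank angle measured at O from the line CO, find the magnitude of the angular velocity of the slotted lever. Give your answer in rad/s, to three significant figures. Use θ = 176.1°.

2.64

ω = 5.57 rad/s
Crank pin A relative to C: A = (d + r cosθ, r sinθ); lever angle φ = atan2(r sinθ, d + r cosθ).
Differentiating tanφ: φ̇ = rω(d cosθ + r)/(d² + r² + 2dr cosθ).
d² + r² + 2dr cosθ = |CA|² = 0.106819 m²;  d cosθ + r = -0.32518 m.
|ω_lever| = |0.1555·5.57·-0.32518| / 0.106819 = 2.6367 rad/s.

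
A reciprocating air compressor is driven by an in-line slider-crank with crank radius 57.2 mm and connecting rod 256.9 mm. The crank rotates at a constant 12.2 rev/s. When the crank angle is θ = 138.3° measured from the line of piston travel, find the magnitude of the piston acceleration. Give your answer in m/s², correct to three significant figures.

241

ω = 2π·12.2 = 76.65 rad/s
x(θ) = r cosθ + √(L² − r² sin²θ); with ω constant, a = ω²·d²x/dθ².
d²x/dθ² = −r cosθ − r²(cos2θ)/√u − r⁴ sin²2θ/(4u^{3/2}),  u = L² − r² sin²θ = 0.0645497 m².
Substituting r = 0.0572 m, L = 0.2569 m, θ = 138.3°: d²x/dθ² = +0.041067 m.
a = ω²·d²x/dθ² = (76.65)²·(+0.041067) = +241.31 m/s²;  |a| = 241.31 m/s².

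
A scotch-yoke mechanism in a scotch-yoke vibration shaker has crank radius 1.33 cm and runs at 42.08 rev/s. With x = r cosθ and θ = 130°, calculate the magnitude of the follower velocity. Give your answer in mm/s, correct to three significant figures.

ω = 264.4 rad/s (from 42.08 rev/s).
x = r cosθ ⇒ ẋ = −rω sinθ.
|v| = rω|sinθ| = 0.0133·264.4·|sin 130°| = 2.6938 m/s = 2693.8 mm/s.

2690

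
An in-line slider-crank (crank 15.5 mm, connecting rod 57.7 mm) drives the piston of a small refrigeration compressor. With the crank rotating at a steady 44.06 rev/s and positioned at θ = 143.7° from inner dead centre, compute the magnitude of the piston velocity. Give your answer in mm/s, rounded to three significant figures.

1980

ω = 2π·44.1 = 276.8 rad/s
For an in-line slider-crank, x = r cosθ + √(L² − r² sin²θ), so v = −rω sinθ·[1 + r cosθ/√(L² − r² sin²θ)].
With r = 0.0155 m, L = 0.0577 m, θ = 143.7°: √(L² − r² sin²θ) = 0.056966 m.
v = −0.0155·276.8·0.59201·[1 + 0.0155·-0.80593/0.056966] = -1.9833 m/s.
|v| = 1.9833 m/s = 1983.3 mm/s.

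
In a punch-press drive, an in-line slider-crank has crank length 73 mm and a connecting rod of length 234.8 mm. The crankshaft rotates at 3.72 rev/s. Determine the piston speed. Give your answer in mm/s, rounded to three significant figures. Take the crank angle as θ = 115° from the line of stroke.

1330

ω = 2π·3.72 = 23.37 rad/s
For an in-line slider-crank, x = r cosθ + √(L² − r² sin²θ), so v = −rω sinθ·[1 + r cosθ/√(L² − r² sin²θ)].
With r = 0.073 m, L = 0.2348 m, θ = 115°: √(L² − r² sin²θ) = 0.22529 m.
v = −0.073·23.37·0.90631·[1 + 0.073·-0.42262/0.22529] = -1.3346 m/s.
|v| = 1.3346 m/s = 1334.6 mm/s.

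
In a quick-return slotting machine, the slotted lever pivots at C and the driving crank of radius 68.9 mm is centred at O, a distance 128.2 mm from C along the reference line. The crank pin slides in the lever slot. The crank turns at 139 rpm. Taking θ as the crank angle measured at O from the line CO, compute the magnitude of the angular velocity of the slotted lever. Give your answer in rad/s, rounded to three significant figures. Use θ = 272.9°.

3.42

ω = 14.56 rad/s (from 139 rpm).
Crank pin A relative to C: A = (d + r cosθ, r sinθ); lever angle φ = atan2(r sinθ, d + r cosθ).
Differentiating tanφ: φ̇ = rω(d cosθ + r)/(d² + r² + 2dr cosθ).
d² + r² + 2dr cosθ = |CA|² = 0.0220762 m²;  d cosθ + r = +0.075386 m.
|ω_lever| = |0.0689·14.56·+0.075386| / 0.0220762 = 3.4247 rad/s.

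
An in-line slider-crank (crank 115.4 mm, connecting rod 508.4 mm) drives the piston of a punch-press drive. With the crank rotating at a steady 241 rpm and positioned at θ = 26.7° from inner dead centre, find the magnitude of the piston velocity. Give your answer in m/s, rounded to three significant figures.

1.58

ω = 2π·241/60 = 25.24 rad/s
For an in-line slider-crank, x = r cosθ + √(L² − r² sin²θ), so v = −rω sinθ·[1 + r cosθ/√(L² − r² sin²θ)].
With r = 0.1154 m, L = 0.5084 m, θ = 26.7°: √(L² − r² sin²θ) = 0.50575 m.
v = −0.1154·25.24·0.44932·[1 + 0.1154·0.89337/0.50575] = -1.5754 m/s.
|v| = 1.5754 m/s.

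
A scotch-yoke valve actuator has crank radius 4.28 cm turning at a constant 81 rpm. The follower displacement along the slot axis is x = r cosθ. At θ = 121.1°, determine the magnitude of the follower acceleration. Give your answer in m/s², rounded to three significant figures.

ω = 8.482 rad/s (from 81 rpm).
x = r cosθ ⇒ ẍ = −rω² cosθ (ω constant).
|a| = rω²|cosθ| = 0.0428·(8.482)²·|cos 121.1°| = 1.5906 m/s².

1.59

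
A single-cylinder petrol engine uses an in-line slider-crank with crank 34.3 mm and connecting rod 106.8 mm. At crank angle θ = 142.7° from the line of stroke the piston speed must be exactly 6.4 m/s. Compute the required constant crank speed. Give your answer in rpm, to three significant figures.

3980

For an in-line slider-crank, |v_piston| = rω|sinθ|·[1 + r cosθ/√(L² − r² sin²θ)].
With r = 0.0343 m, L = 0.1068 m, θ = 142.7°: the bracketed kinematic factor |dx/dθ| = 0.015372 m.
ω = v/|dx/dθ| = 6.4/0.015372 = 416.35 rad/s.
N = 60ω/(2π) = 3975.8 rpm.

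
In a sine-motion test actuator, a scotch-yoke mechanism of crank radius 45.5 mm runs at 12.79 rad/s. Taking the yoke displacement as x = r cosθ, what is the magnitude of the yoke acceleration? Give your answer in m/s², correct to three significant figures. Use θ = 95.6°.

0.726

ω = 12.79 rad/s
x = r cosθ ⇒ ẍ = −rω² cosθ (ω constant).
|a| = rω²|cosθ| = 0.0455·(12.79)²·|cos 95.6°| = 0.72632 m/s².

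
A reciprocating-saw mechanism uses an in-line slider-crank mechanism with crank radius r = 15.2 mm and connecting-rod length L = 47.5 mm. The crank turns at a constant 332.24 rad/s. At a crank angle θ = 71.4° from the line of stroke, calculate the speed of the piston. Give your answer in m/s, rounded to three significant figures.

5.30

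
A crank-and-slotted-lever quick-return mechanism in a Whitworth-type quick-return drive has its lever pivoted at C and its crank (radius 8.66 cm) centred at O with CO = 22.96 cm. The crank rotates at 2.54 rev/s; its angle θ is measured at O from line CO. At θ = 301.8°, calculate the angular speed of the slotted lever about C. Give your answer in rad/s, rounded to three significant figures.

ω = 15.96 rad/s (from 2.54 rev/s).
Crank pin A relative to C: A = (d + r cosθ, r sinθ); lever angle φ = atan2(r sinθ, d + r cosθ).
Differentiating tanφ: φ̇ = rω(d cosθ + r)/(d² + r² + 2dr cosθ).
d² + r² + 2dr cosθ = |CA|² = 0.081171 m²;  d cosθ + r = +0.20759 m.
|ω_lever| = |0.0866·15.96·+0.20759| / 0.081171 = 3.5346 rad/s.

3.53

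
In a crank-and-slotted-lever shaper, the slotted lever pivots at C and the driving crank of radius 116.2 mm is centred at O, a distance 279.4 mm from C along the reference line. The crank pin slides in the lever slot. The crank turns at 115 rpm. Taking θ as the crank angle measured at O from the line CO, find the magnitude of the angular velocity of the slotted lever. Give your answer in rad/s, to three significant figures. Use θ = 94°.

ω = 12.04 rad/s (from 115 rpm).
Crank pin A relative to C: A = (d + r cosθ, r sinθ); lever angle φ = atan2(r sinθ, d + r cosθ).
Differentiating tanφ: φ̇ = rω(d cosθ + r)/(d² + r² + 2dr cosθ).
d² + r² + 2dr cosθ = |CA|² = 0.0870373 m²;  d cosθ + r = +0.09671 m.
|ω_lever| = |0.1162·12.04·+0.09671| / 0.0870373 = 1.5549 rad/s.

1.55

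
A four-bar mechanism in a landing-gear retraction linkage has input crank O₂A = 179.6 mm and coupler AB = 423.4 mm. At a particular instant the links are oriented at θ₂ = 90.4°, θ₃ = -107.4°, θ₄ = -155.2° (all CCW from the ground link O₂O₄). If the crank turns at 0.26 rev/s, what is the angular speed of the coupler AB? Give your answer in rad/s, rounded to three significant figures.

0.852

ω₂ = 1.634 rad/s (from 0.26 rev/s).
Differentiating the loop-closure r₂e^{iθ₂}+r₃e^{iθ₃}=r₁+r₄e^{iθ₄} gives r₂ω₂e^{iθ₂}+r₃ω₃e^{iθ₃}=r₄ω₄e^{iθ₄}.
Eliminating the other unknown: ω₃ = r₂ω₂ sin(θ₄−θ₂) / [r₃ sin(θ₃−θ₄)].
Numerator sine = +0.91068; denominator sine = +0.74080.
Result = 0.1796·1.634·(+0.91068) / (0.4234·(+0.74080)) = +0.85187 rad/s; magnitude 0.85187 rad/s.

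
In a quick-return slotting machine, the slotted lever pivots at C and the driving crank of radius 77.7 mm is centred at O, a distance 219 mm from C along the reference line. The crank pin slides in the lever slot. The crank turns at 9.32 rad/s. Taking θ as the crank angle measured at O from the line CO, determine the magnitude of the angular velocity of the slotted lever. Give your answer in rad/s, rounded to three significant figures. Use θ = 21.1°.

ω = 9.32 rad/s
Crank pin A relative to C: A = (d + r cosθ, r sinθ); lever angle φ = atan2(r sinθ, d + r cosθ).
Differentiating tanφ: φ̇ = rω(d cosθ + r)/(d² + r² + 2dr cosθ).
d² + r² + 2dr cosθ = |CA|² = 0.0857491 m²;  d cosθ + r = +0.28202 m.
|ω_lever| = |0.0777·9.32·+0.28202| / 0.0857491 = 2.3817 rad/s.

2.38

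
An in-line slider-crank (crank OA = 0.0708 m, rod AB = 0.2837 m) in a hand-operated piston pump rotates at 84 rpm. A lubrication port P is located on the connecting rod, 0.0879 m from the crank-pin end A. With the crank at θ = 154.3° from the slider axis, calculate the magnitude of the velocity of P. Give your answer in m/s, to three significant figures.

0.462

ω = 8.796 rad/s.  Crank-pin speed |V_A| = rω = 0.62279 m/s, perpendicular to OA.
Rod angle: sinφ = −(r/L) sinθ ⇒ φ = -6.213°; ω_rod = −rω cosθ/√(L²−r²sin²θ) = +1.9898 rad/s.
V_P = V_A + ω_rod × AP, with AP = 0.0879 m along the rod.
Components: V_Px = −rω sinθ − a·ω_rod·sinφ = -0.25115 m/s;  V_Py = rω cosθ + a·ω_rod·cosφ = -0.38731 m/s.
|V_P| = √(V_Px² + V_Py²) = 0.46161 m/s.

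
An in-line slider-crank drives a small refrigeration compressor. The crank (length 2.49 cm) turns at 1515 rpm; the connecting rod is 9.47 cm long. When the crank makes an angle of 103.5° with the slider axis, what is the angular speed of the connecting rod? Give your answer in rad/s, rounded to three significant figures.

ω = 158.7 rad/s (converted from 1515 rpm).
The rod makes angle φ with the slider axis where L sinφ = r sinθ; differentiating, L cosφ·φ̇ = r ω cosθ.
L cosφ = √(L² − r² sin²θ) = 0.091553 m.
|ω_rod| = r ω |cosθ| / √(L² − r² sin²θ) = 0.0249·158.7·0.23345/0.091553 = 10.073 rad/s.

10.1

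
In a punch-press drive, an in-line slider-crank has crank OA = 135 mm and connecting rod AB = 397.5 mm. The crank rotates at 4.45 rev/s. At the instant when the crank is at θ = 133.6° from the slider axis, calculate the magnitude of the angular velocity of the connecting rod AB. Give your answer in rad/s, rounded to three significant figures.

6.76

ω = 27.96 rad/s (converted from 4.45 rev/s).
The rod makes angle φ with the slider axis where L sinφ = r sinθ; differentiating, L cosφ·φ̇ = r ω cosθ.
L cosφ = √(L² − r² sin²θ) = 0.38529 m.
|ω_rod| = r ω |cosθ| / √(L² − r² sin²θ) = 0.135·27.96·0.68962/0.38529 = 6.7561 rad/s.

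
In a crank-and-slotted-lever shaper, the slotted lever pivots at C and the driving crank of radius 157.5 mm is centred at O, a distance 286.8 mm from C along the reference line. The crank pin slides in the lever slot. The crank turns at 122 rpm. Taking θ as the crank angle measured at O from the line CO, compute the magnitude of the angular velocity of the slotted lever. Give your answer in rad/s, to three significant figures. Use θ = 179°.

ω = 12.78 rad/s (from 122 rpm).
Crank pin A relative to C: A = (d + r cosθ, r sinθ); lever angle φ = atan2(r sinθ, d + r cosθ).
Differentiating tanφ: φ̇ = rω(d cosθ + r)/(d² + r² + 2dr cosθ).
d² + r² + 2dr cosθ = |CA|² = 0.0167322 m²;  d cosθ + r = -0.12926 m.
|ω_lever| = |0.1575·12.78·-0.12926| / 0.0167322 = 15.544 rad/s.

15.5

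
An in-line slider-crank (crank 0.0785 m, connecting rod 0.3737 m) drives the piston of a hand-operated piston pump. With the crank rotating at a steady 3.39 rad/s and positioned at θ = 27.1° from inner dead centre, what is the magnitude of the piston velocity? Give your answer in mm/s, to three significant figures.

144

ω = 3.39 rad/s
For an in-line slider-crank, x = r cosθ + √(L² − r² sin²θ), so v = −rω sinθ·[1 + r cosθ/√(L² − r² sin²θ)].
With r = 0.0785 m, L = 0.3737 m, θ = 27.1°: √(L² − r² sin²θ) = 0.37199 m.
v = −0.0785·3.39·0.45554·[1 + 0.0785·0.89021/0.37199] = -0.144 m/s.
|v| = 0.144 m/s = 144 mm/s.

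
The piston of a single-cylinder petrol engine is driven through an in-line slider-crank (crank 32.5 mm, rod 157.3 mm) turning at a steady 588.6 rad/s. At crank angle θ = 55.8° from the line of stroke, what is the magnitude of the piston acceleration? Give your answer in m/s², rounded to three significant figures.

5480

ω = 588.6 rad/s
x(θ) = r cosθ + √(L² − r² sin²θ); with ω constant, a = ω²·d²x/dθ².
d²x/dθ² = −r cosθ − r²(cos2θ)/√u − r⁴ sin²2θ/(4u^{3/2}),  u = L² − r² sin²θ = 0.0240207 m².
Substituting r = 0.0325 m, L = 0.1573 m, θ = 55.8°: d²x/dθ² = -0.015824 m.
a = ω²·d²x/dθ² = (588.6)²·(-0.015824) = -5482.1 m/s²;  |a| = 5482.1 m/s².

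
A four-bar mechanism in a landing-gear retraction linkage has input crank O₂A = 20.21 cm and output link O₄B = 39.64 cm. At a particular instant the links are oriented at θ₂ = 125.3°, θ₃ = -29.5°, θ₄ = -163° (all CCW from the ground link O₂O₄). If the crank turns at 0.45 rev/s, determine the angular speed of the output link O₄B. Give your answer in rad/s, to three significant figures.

ω₂ = 2.827 rad/s (from 0.45 rev/s).
Differentiating the loop-closure r₂e^{iθ₂}+r₃e^{iθ₃}=r₁+r₄e^{iθ₄} gives r₂ω₂e^{iθ₂}+r₃ω₃e^{iθ₃}=r₄ω₄e^{iθ₄}.
Eliminating the other unknown: ω₄ = r₂ω₂ sin(θ₂−θ₃) / [r₄ sin(θ₄−θ₃)].
Numerator sine = +0.42578; denominator sine = -0.72537.
Result = 0.2021·2.827·(+0.42578) / (0.3964·(-0.72537)) = -0.84615 rad/s; magnitude 0.84615 rad/s.

0.846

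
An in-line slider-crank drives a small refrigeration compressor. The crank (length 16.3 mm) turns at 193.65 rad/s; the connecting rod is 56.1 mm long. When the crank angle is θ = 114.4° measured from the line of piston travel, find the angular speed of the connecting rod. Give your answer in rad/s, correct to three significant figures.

ω = 193.7 rad/s
The rod makes angle φ with the slider axis where L sinφ = r sinθ; differentiating, L cosφ·φ̇ = r ω cosθ.
L cosφ = √(L² − r² sin²θ) = 0.0541 m.
|ω_rod| = r ω |cosθ| / √(L² − r² sin²θ) = 0.0163·193.7·0.41310/0.0541 = 24.103 rad/s.

24.1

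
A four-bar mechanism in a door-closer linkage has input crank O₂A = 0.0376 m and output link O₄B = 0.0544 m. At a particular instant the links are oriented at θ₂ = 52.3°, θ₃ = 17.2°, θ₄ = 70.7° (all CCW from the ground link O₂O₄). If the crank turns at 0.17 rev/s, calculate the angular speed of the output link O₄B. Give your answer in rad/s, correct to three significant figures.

ω₂ = 1.068 rad/s (from 0.17 rev/s).
Differentiating the loop-closure r₂e^{iθ₂}+r₃e^{iθ₃}=r₁+r₄e^{iθ₄} gives r₂ω₂e^{iθ₂}+r₃ω₃e^{iθ₃}=r₄ω₄e^{iθ₄}.
Eliminating the other unknown: ω₄ = r₂ω₂ sin(θ₂−θ₃) / [r₄ sin(θ₄−θ₃)].
Numerator sine = +0.57501; denominator sine = +0.80386.
Result = 0.0376·1.068·(+0.57501) / (0.0544·(+0.80386)) = +0.52809 rad/s; magnitude 0.52809 rad/s.

0.528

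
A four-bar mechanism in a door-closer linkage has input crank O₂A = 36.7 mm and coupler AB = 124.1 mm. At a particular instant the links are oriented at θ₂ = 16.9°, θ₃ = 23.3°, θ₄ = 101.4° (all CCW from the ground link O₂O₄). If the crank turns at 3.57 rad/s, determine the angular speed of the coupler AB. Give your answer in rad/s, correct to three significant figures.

ω₂ = 3.57 rad/s
Differentiating the loop-closure r₂e^{iθ₂}+r₃e^{iθ₃}=r₁+r₄e^{iθ₄} gives r₂ω₂e^{iθ₂}+r₃ω₃e^{iθ₃}=r₄ω₄e^{iθ₄}.
Eliminating the other unknown: ω₃ = r₂ω₂ sin(θ₄−θ₂) / [r₃ sin(θ₃−θ₄)].
Numerator sine = +0.99540; denominator sine = -0.97851.
Result = 0.0367·3.57·(+0.99540) / (0.1241·(-0.97851)) = -1.074 rad/s; magnitude 1.074 rad/s.

1.07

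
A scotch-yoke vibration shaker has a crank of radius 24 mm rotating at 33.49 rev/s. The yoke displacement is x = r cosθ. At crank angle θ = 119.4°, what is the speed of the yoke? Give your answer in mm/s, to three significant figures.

4400

ω = 210.4 rad/s (from 33.49 rev/s).
x = r cosθ ⇒ ẋ = −rω sinθ.
|v| = rω|sinθ| = 0.024·210.4·|sin 119.4°| = 4.3998 m/s = 4399.8 mm/s.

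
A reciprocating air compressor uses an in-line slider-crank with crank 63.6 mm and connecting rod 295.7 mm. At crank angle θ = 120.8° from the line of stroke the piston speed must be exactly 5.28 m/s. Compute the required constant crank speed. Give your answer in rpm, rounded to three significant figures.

For an in-line slider-crank, |v_piston| = rω|sinθ|·[1 + r cosθ/√(L² − r² sin²θ)].
With r = 0.0636 m, L = 0.2957 m, θ = 120.8°: the bracketed kinematic factor |dx/dθ| = 0.048508 m.
ω = v/|dx/dθ| = 5.28/0.048508 = 108.85 rad/s.
N = 60ω/(2π) = 1039.4 rpm.

1040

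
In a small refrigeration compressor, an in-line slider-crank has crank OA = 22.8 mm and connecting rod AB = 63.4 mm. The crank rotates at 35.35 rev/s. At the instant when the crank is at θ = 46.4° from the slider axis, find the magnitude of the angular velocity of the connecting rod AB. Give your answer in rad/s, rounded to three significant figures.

57.1

ω = 222.1 rad/s (converted from 35.35 rev/s).
The rod makes angle φ with the slider axis where L sinφ = r sinθ; differentiating, L cosφ·φ̇ = r ω cosθ.
L cosφ = √(L² − r² sin²θ) = 0.061212 m.
|ω_rod| = r ω |cosθ| / √(L² − r² sin²θ) = 0.0228·222.1·0.68962/0.061212 = 57.053 rad/s.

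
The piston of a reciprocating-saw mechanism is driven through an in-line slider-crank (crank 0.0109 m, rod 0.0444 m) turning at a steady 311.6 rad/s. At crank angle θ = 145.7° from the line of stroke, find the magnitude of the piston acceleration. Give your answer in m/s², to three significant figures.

ω = 311.6 rad/s
x(θ) = r cosθ + √(L² − r² sin²θ); with ω constant, a = ω²·d²x/dθ².
d²x/dθ² = −r cosθ − r²(cos2θ)/√u − r⁴ sin²2θ/(4u^{3/2}),  u = L² − r² sin²θ = 0.00193363 m².
Substituting r = 0.0109 m, L = 0.0444 m, θ = 145.7°: d²x/dθ² = +0.0079826 m.
a = ω²·d²x/dθ² = (311.6)²·(+0.0079826) = +775.07 m/s²;  |a| = 775.07 m/s².

775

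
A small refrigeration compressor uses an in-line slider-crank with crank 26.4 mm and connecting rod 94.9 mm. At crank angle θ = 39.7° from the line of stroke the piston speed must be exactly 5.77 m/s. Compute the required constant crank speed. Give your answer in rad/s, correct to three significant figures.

For an in-line slider-crank, |v_piston| = rω|sinθ|·[1 + r cosθ/√(L² − r² sin²θ)].
With r = 0.0264 m, L = 0.0949 m, θ = 39.7°: the bracketed kinematic factor |dx/dθ| = 0.020531 m.
ω = v/|dx/dθ| = 5.77/0.020531 = 281.03 rad/s.

281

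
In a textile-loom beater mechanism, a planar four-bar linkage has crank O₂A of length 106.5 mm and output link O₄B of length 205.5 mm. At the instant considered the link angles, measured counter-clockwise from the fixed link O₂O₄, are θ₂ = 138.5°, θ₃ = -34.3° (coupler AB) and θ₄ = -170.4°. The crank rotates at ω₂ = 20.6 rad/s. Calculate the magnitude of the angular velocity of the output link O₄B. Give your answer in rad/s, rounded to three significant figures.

1.93

ω₂ = 20.6 rad/s
Differentiating the loop-closure r₂e^{iθ₂}+r₃e^{iθ₃}=r₁+r₄e^{iθ₄} gives r₂ω₂e^{iθ₂}+r₃ω₃e^{iθ₃}=r₄ω₄e^{iθ₄}.
Eliminating the other unknown: ω₄ = r₂ω₂ sin(θ₂−θ₃) / [r₄ sin(θ₄−θ₃)].
Numerator sine = +0.12533; denominator sine = -0.69340.
Result = 0.1065·20.6·(+0.12533) / (0.2055·(-0.69340)) = -1.9297 rad/s; magnitude 1.9297 rad/s.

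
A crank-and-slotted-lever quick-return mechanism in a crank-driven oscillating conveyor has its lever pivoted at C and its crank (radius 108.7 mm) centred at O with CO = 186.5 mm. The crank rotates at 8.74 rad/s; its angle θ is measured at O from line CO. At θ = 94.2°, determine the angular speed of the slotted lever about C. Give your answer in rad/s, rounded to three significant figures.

ω = 8.74 rad/s
Crank pin A relative to C: A = (d + r cosθ, r sinθ); lever angle φ = atan2(r sinθ, d + r cosθ).
Differentiating tanφ: φ̇ = rω(d cosθ + r)/(d² + r² + 2dr cosθ).
d² + r² + 2dr cosθ = |CA|² = 0.0436285 m²;  d cosθ + r = +0.095041 m.
|ω_lever| = |0.1087·8.74·+0.095041| / 0.0436285 = 2.0696 rad/s.

2.07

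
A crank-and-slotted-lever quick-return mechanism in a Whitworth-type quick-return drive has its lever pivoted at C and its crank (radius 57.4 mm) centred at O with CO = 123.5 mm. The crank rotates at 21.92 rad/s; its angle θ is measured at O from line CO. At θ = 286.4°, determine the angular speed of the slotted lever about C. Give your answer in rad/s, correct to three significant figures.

ω = 21.92 rad/s
Crank pin A relative to C: A = (d + r cosθ, r sinθ); lever angle φ = atan2(r sinθ, d + r cosθ).
Differentiating tanφ: φ̇ = rω(d cosθ + r)/(d² + r² + 2dr cosθ).
d² + r² + 2dr cosθ = |CA|² = 0.02255 m²;  d cosθ + r = +0.092269 m.
|ω_lever| = |0.0574·21.92·+0.092269| / 0.02255 = 5.1483 rad/s.

5.15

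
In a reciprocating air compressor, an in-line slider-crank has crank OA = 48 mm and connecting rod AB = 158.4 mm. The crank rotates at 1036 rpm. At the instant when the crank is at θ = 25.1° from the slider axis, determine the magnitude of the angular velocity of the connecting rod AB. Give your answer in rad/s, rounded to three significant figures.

30.0

ω = 108.5 rad/s (converted from 1036 rpm).
The rod makes angle φ with the slider axis where L sinφ = r sinθ; differentiating, L cosφ·φ̇ = r ω cosθ.
L cosφ = √(L² − r² sin²θ) = 0.15709 m.
|ω_rod| = r ω |cosθ| / √(L² − r² sin²θ) = 0.048·108.5·0.90557/0.15709 = 30.02 rad/s.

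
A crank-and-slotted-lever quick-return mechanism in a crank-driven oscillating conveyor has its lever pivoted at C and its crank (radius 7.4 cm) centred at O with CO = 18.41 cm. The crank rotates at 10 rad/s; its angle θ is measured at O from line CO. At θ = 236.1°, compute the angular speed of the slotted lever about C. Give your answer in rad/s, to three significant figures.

0.878

ω = 10 rad/s
Crank pin A relative to C: A = (d + r cosθ, r sinθ); lever angle φ = atan2(r sinθ, d + r cosθ).
Differentiating tanφ: φ̇ = rω(d cosθ + r)/(d² + r² + 2dr cosθ).
d² + r² + 2dr cosθ = |CA|² = 0.024172 m²;  d cosθ + r = -0.028681 m.
|ω_lever| = |0.074·10·-0.028681| / 0.024172 = 0.87803 rad/s.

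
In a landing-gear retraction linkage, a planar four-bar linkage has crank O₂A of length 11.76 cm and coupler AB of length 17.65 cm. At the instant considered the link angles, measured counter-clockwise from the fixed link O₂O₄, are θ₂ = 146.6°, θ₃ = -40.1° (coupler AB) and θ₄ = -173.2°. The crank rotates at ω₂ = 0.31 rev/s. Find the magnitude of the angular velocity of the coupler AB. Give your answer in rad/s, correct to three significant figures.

1.15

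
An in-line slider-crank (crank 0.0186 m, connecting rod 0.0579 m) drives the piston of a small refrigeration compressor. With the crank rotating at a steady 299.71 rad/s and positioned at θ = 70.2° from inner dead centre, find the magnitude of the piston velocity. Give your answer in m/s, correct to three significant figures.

ω = 299.7 rad/s
For an in-line slider-crank, x = r cosθ + √(L² − r² sin²θ), so v = −rω sinθ·[1 + r cosθ/√(L² − r² sin²θ)].
With r = 0.0186 m, L = 0.0579 m, θ = 70.2°: √(L² − r² sin²θ) = 0.055192 m.
v = −0.0186·299.7·0.94088·[1 + 0.0186·0.33874/0.055192] = -5.8438 m/s.
|v| = 5.8438 m/s.

5.84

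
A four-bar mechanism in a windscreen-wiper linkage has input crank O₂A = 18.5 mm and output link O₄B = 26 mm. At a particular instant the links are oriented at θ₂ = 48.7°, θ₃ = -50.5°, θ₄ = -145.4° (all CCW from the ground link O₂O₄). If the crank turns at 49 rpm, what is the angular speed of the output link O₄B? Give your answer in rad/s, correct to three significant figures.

ω₂ = 5.131 rad/s (from 49 rpm).
Differentiating the loop-closure r₂e^{iθ₂}+r₃e^{iθ₃}=r₁+r₄e^{iθ₄} gives r₂ω₂e^{iθ₂}+r₃ω₃e^{iθ₃}=r₄ω₄e^{iθ₄}.
Eliminating the other unknown: ω₄ = r₂ω₂ sin(θ₂−θ₃) / [r₄ sin(θ₄−θ₃)].
Numerator sine = +0.98714; denominator sine = -0.99635.
Result = 0.0185·5.131·(+0.98714) / (0.026·(-0.99635)) = -3.6173 rad/s; magnitude 3.6173 rad/s.

3.62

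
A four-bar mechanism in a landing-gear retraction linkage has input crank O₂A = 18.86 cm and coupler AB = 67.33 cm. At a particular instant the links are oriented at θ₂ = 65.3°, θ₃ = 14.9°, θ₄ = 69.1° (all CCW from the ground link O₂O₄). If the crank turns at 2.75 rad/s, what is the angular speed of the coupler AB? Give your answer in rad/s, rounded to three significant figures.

ω₂ = 2.75 rad/s
Differentiating the loop-closure r₂e^{iθ₂}+r₃e^{iθ₃}=r₁+r₄e^{iθ₄} gives r₂ω₂e^{iθ₂}+r₃ω₃e^{iθ₃}=r₄ω₄e^{iθ₄}.
Eliminating the other unknown: ω₃ = r₂ω₂ sin(θ₄−θ₂) / [r₃ sin(θ₃−θ₄)].
Numerator sine = +0.06627; denominator sine = -0.81106.
Result = 0.1886·2.75·(+0.06627) / (0.6733·(-0.81106)) = -0.062944 rad/s; magnitude 0.062944 rad/s.

0.0629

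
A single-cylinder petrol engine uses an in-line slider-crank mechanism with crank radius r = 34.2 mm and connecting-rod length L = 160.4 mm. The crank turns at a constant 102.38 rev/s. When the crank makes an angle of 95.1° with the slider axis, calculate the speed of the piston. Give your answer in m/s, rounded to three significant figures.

ω = 2π·102 = 643.3 rad/s
For an in-line slider-crank, x = r cosθ + √(L² − r² sin²θ), so v = −rω sinθ·[1 + r cosθ/√(L² − r² sin²θ)].
With r = 0.0342 m, L = 0.1604 m, θ = 95.1°: √(L² − r² sin²θ) = 0.15674 m.
v = −0.0342·643.3·0.99604·[1 + 0.0342·-0.08889/0.15674] = -21.488 m/s.
|v| = 21.488 m/s.

21.5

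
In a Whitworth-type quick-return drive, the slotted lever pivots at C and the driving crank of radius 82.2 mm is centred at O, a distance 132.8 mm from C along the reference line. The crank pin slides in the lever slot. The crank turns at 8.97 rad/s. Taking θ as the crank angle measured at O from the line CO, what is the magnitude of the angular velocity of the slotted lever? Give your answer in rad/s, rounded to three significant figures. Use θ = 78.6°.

ω = 8.97 rad/s
Crank pin A relative to C: A = (d + r cosθ, r sinθ); lever angle φ = atan2(r sinθ, d + r cosθ).
Differentiating tanφ: φ̇ = rω(d cosθ + r)/(d² + r² + 2dr cosθ).
d² + r² + 2dr cosθ = |CA|² = 0.028708 m²;  d cosθ + r = +0.10845 m.
|ω_lever| = |0.0822·8.97·+0.10845| / 0.028708 = 2.7854 rad/s.

2.79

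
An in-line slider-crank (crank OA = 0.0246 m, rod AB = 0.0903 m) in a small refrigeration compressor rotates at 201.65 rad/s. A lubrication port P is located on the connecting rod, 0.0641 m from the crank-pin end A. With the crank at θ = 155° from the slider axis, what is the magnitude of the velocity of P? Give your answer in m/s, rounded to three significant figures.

2.16

ω = 201.7 rad/s.  Crank-pin speed |V_A| = rω = 4.9606 m/s, perpendicular to OA.
Rod angle: sinφ = −(r/L) sinθ ⇒ φ = -6.611°; ω_rod = −rω cosθ/√(L²−r²sin²θ) = +50.121 rad/s.
V_P = V_A + ω_rod × AP, with AP = 0.0641 m along the rod.
Components: V_Px = −rω sinθ − a·ω_rod·sinφ = -1.7265 m/s;  V_Py = rω cosθ + a·ω_rod·cosφ = -1.3044 m/s.
|V_P| = √(V_Px² + V_Py²) = 2.1639 m/s.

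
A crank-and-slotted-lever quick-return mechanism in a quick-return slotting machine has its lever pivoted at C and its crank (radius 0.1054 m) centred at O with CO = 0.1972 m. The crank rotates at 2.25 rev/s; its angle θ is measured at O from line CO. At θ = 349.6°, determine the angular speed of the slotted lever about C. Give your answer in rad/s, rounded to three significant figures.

4.91

ω = 14.14 rad/s (from 2.25 rev/s).
Crank pin A relative to C: A = (d + r cosθ, r sinθ); lever angle φ = atan2(r sinθ, d + r cosθ).
Differentiating tanφ: φ̇ = rω(d cosθ + r)/(d² + r² + 2dr cosθ).
d² + r² + 2dr cosθ = |CA|² = 0.0908838 m²;  d cosθ + r = +0.29936 m.
|ω_lever| = |0.1054·14.14·+0.29936| / 0.0908838 = 4.9081 rad/s.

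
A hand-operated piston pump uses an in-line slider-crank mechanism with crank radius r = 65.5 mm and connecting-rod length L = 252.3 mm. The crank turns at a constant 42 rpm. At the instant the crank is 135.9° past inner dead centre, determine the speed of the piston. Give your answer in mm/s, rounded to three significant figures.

162

ω = 2π·42/60 = 4.398 rad/s
For an in-line slider-crank, x = r cosθ + √(L² − r² sin²θ), so v = −rω sinθ·[1 + r cosθ/√(L² − r² sin²θ)].
With r = 0.0655 m, L = 0.2523 m, θ = 135.9°: √(L² − r² sin²θ) = 0.24815 m.
v = −0.0655·4.398·0.69591·[1 + 0.0655·-0.71813/0.24815] = -0.16248 m/s.
|v| = 0.16248 m/s = 162.48 mm/s.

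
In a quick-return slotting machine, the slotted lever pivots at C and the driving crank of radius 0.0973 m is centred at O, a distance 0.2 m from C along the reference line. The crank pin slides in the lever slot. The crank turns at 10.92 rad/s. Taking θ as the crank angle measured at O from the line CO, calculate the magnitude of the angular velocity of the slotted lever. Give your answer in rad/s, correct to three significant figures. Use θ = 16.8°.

3.54

ω = 10.92 rad/s
Crank pin A relative to C: A = (d + r cosθ, r sinθ); lever angle φ = atan2(r sinθ, d + r cosθ).
Differentiating tanφ: φ̇ = rω(d cosθ + r)/(d² + r² + 2dr cosθ).
d² + r² + 2dr cosθ = |CA|² = 0.0867262 m²;  d cosθ + r = +0.28876 m.
|ω_lever| = |0.0973·10.92·+0.28876| / 0.0867262 = 3.5378 rad/s.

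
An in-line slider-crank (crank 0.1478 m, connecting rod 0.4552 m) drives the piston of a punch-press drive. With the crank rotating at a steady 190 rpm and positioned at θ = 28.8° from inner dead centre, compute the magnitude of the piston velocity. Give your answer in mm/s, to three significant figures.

1820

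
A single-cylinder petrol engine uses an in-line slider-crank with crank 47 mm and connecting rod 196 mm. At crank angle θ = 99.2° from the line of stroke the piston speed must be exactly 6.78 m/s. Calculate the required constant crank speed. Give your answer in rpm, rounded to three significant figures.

1450

For an in-line slider-crank, |v_piston| = rω|sinθ|·[1 + r cosθ/√(L² − r² sin²θ)].
With r = 0.047 m, L = 0.196 m, θ = 99.2°: the bracketed kinematic factor |dx/dθ| = 0.044565 m.
ω = v/|dx/dθ| = 6.78/0.044565 = 152.14 rad/s.
N = 60ω/(2π) = 1452.8 rpm.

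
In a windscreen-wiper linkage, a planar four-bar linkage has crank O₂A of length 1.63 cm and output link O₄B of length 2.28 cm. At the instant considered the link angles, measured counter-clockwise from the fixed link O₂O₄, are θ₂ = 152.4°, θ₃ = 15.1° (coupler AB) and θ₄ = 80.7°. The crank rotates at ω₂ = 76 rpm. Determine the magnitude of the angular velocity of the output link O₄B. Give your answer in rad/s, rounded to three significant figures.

ω₂ = 7.959 rad/s (from 76 rpm).
Differentiating the loop-closure r₂e^{iθ₂}+r₃e^{iθ₃}=r₁+r₄e^{iθ₄} gives r₂ω₂e^{iθ₂}+r₃ω₃e^{iθ₃}=r₄ω₄e^{iθ₄}.
Eliminating the other unknown: ω₄ = r₂ω₂ sin(θ₂−θ₃) / [r₄ sin(θ₄−θ₃)].
Numerator sine = +0.67816; denominator sine = +0.91068.
Result = 0.0163·7.959·(+0.67816) / (0.0228·(+0.91068)) = +4.237 rad/s; magnitude 4.237 rad/s.

4.24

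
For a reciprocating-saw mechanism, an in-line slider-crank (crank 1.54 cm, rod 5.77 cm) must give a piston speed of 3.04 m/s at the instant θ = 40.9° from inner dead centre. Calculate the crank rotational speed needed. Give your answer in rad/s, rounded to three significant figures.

For an in-line slider-crank, |v_piston| = rω|sinθ|·[1 + r cosθ/√(L² − r² sin²θ)].
With r = 0.0154 m, L = 0.0577 m, θ = 40.9°: the bracketed kinematic factor |dx/dθ| = 0.012149 m.
ω = v/|dx/dθ| = 3.04/0.012149 = 250.23 rad/s.

250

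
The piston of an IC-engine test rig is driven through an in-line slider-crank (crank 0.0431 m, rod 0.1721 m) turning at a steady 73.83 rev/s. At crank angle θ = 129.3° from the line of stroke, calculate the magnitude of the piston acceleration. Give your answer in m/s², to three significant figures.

ω = 2π·73.8 = 463.9 rad/s
x(θ) = r cosθ + √(L² − r² sin²θ); with ω constant, a = ω²·d²x/dθ².
d²x/dθ² = −r cosθ − r²(cos2θ)/√u − r⁴ sin²2θ/(4u^{3/2}),  u = L² − r² sin²θ = 0.028506 m².
Substituting r = 0.0431 m, L = 0.1721 m, θ = 129.3°: d²x/dθ² = +0.029301 m.
a = ω²·d²x/dθ² = (463.9)²·(+0.029301) = +6305.4 m/s²;  |a| = 6305.4 m/s².

6310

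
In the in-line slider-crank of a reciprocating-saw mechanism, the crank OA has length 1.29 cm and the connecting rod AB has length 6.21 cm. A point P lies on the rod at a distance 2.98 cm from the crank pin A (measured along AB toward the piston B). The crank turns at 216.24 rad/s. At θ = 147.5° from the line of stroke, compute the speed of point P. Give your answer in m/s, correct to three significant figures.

ω = 216.2 rad/s.  Crank-pin speed |V_A| = rω = 2.7895 m/s, perpendicular to OA.
Rod angle: sinφ = −(r/L) sinθ ⇒ φ = -6.408°; ω_rod = −rω cosθ/√(L²−r²sin²θ) = +38.123 rad/s.
V_P = V_A + ω_rod × AP, with AP = 0.0298 m along the rod.
Components: V_Px = −rω sinθ − a·ω_rod·sinφ = -1.372 m/s;  V_Py = rω cosθ + a·ω_rod·cosφ = -1.2237 m/s.
|V_P| = √(V_Px² + V_Py²) = 1.8384 m/s.

1.84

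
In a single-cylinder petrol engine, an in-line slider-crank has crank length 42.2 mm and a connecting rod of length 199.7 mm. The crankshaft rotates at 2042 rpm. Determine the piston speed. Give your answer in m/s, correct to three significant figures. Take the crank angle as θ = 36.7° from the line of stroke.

ω = 2π·2042/60 = 213.8 rad/s
For an in-line slider-crank, x = r cosθ + √(L² − r² sin²θ), so v = −rω sinθ·[1 + r cosθ/√(L² − r² sin²θ)].
With r = 0.0422 m, L = 0.1997 m, θ = 36.7°: √(L² − r² sin²θ) = 0.1981 m.
v = −0.0422·213.8·0.59763·[1 + 0.0422·0.80178/0.1981] = -6.314 m/s.
|v| = 6.314 m/s.

6.31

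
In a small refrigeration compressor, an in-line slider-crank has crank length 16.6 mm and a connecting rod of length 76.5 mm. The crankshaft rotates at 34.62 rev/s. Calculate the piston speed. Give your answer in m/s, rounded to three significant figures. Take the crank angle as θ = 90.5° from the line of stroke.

ω = 2π·34.6 = 217.5 rad/s
For an in-line slider-crank, x = r cosθ + √(L² − r² sin²θ), so v = −rω sinθ·[1 + r cosθ/√(L² − r² sin²θ)].
With r = 0.0166 m, L = 0.0765 m, θ = 90.5°: √(L² − r² sin²θ) = 0.074677 m.
v = −0.0166·217.5·0.99996·[1 + 0.0166·-0.00873/0.074677] = -3.6038 m/s.
|v| = 3.6038 m/s.

3.60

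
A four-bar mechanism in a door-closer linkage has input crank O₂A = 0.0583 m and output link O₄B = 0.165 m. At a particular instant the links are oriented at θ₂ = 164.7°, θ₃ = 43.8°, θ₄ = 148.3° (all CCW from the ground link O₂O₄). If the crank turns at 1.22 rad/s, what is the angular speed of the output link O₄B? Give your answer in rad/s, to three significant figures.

0.382

ω₂ = 1.22 rad/s
Differentiating the loop-closure r₂e^{iθ₂}+r₃e^{iθ₃}=r₁+r₄e^{iθ₄} gives r₂ω₂e^{iθ₂}+r₃ω₃e^{iθ₃}=r₄ω₄e^{iθ₄}.
Eliminating the other unknown: ω₄ = r₂ω₂ sin(θ₂−θ₃) / [r₄ sin(θ₄−θ₃)].
Numerator sine = +0.85806; denominator sine = +0.96815.
Result = 0.0583·1.22·(+0.85806) / (0.165·(+0.96815)) = +0.38205 rad/s; magnitude 0.38205 rad/s.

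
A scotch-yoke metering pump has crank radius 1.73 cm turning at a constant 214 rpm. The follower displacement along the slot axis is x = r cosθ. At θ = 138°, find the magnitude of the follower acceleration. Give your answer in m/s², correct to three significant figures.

ω = 22.41 rad/s (from 214 rpm).
x = r cosθ ⇒ ẍ = −rω² cosθ (ω constant).
|a| = rω²|cosθ| = 0.0173·(22.41)²·|cos 138°| = 6.4566 m/s².

6.46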